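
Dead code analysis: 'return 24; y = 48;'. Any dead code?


statement follows a return and is unreachable
Dead: 'y = 48'


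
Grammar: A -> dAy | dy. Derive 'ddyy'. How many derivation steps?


Derivation: A => dAy => ddyy
Steps: 2


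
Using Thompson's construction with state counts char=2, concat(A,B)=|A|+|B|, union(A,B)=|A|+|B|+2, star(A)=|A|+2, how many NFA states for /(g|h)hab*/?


Syntax tree has 5 char leaf(s), 1 union(s), 1 star(s)
chars contribute 5×2 = 10; each union adds +2; each star adds +2
Total: 10 + 2 + 2 = 14 states


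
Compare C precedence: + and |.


'+' is additive (level 9); '|' is bitwise OR (level 3)
Higher level binds tighter
'+' has higher precedence than '|'


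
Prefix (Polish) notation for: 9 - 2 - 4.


left-to-right (same/higher precedence on left): tree is (- (- 9 2) 4)
Prefix: - - 9 2 4


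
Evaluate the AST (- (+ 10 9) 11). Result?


Evaluate inner: (+ 10 9) = 19
Evaluate root: (- 19 11) = 8
Result: 8


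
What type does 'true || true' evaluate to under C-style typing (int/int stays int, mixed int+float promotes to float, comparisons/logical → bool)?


Operand types: bool || bool
Rule: logical operators take bool operands and yield bool
Result type: bool


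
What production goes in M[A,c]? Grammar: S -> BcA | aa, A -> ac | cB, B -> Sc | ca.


For [A, c]: 'c' ∈ FIRST(cB)
Entry: A -> cB


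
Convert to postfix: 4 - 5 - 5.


Left to right (same or higher precedence on left)
Postfix: 4 5 - 5 -


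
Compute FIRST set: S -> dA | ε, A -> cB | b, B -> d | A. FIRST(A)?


Per alternative of A: FIRST(cB) = {c}; FIRST(b) = {b}
FIRST(A) = {b, c}


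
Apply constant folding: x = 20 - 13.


20 - 13 = 7 at compile time
Optimized: x = 7


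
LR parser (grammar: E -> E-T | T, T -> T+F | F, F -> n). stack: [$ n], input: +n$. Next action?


'n' on top is the handle for F -> n
Action: reduce (F -> n)


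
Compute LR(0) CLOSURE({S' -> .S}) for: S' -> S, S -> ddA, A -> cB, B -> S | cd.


Start: S' -> .S
For each item with dot before a nonterminal B, add B -> .γ for every B-production
Closure: [S' -> .S, S -> .ddA]


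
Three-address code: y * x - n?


Break into single-operator statements:
t1 = y * x
t2 = t1 - n


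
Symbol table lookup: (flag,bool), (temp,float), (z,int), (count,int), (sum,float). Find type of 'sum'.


Lookup 'sum' → type float


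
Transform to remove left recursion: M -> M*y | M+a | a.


Left-recursive alternatives: M*y, M+a; non-recursive: a
Introduce M': M -> aM', M' -> *yM' | +aM' | ε


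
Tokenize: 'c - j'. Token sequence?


Scan left to right, longest-match per lexeme
Tokens: ID(c), OP(-), ID(j)


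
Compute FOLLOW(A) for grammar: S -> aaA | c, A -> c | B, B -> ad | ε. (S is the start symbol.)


$ ∈ FOLLOW(S). For each A -> αBβ: add FIRST(β)\{ε} to FOLLOW(B); if β nullable, add FOLLOW(A).
FOLLOW(A) = {$}


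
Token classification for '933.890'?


Pattern: digits with a decimal point
Type: FLOAT_LITERAL


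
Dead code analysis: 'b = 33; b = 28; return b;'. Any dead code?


first assignment to b is overwritten before any read
Dead: 'b = 33'


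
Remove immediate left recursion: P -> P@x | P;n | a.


Left-recursive alternatives: P@x, P;n; non-recursive: a
Introduce P': P -> aP', P' -> @xP' | ;nP' | ε


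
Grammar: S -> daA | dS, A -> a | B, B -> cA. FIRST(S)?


Per alternative of S: FIRST(daA) = {d}; FIRST(dS) = {d}
FIRST(S) = {d}


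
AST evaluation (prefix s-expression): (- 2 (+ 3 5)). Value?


Evaluate inner: (+ 3 5) = 8
Evaluate root: (- 2 8) = -6
Result: -6


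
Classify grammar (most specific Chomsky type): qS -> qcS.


LHS has context (more than one symbol) and |LHS| ≤ |RHS|
Classification: Type 1 (Context-Sensitive)


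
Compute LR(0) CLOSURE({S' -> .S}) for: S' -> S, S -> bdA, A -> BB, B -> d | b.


Start: S' -> .S
For each item with dot before a nonterminal B, add B -> .γ for every B-production
Closure: [S' -> .S, S -> .bdA]


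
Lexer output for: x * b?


Scan left to right, longest-match per lexeme
Tokens: ID(x), OP(*), ID(b)


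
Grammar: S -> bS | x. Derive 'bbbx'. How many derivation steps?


Derivation: S => bS => bbS => bbbS => bbbx
Steps: 4


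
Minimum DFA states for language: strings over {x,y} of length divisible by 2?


Track length mod 2: states 0..1, accept at 0
Minimal DFA: 2 states


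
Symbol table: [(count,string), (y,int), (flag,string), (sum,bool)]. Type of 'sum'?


Lookup 'sum' → type bool


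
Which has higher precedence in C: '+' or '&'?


'+' is additive (level 9); '&' is bitwise AND (level 5)
Higher level binds tighter
'+' has higher precedence than '&'


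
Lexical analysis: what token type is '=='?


Pattern: operator symbol
Type: OPERATOR


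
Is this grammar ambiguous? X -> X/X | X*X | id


'id/id*id' has two parse trees (no precedence encoded between / and *)
Ambiguous


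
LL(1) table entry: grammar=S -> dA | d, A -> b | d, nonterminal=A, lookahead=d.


For [A, d]: 'd' ∈ FIRST(d)
Entry: A -> d


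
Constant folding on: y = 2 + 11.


2 + 11 = 13 at compile time
Optimized: y = 13


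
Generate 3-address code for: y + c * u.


Break into single-operator statements:
t1 = c * u
t2 = y + t1


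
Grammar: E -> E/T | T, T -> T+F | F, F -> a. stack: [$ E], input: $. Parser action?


start symbol E on stack, input exhausted
Action: accept


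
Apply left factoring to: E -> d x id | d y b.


Common prefix: 'd'
Factored: E -> d E', E' -> x id | y b


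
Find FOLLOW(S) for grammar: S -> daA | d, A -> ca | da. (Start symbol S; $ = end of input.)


$ ∈ FOLLOW(S). For each A -> αBβ: add FIRST(β)\{ε} to FOLLOW(B); if β nullable, add FOLLOW(A).
FOLLOW(S) = {$}


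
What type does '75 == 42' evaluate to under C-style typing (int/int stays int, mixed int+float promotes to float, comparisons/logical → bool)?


Operand types: int == int
Rule: comparison yields bool
Result type: bool


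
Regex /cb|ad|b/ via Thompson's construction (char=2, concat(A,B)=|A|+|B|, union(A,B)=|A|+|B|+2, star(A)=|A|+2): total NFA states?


Syntax tree has 5 char leaf(s), 2 union(s), 0 star(s)
chars contribute 5×2 = 10; each union adds +2; each star adds +2
Total: 10 + 4 + 0 = 14 states


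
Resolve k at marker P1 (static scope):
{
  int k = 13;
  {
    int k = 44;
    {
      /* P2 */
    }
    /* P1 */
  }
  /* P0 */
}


k declared in the same block as P1
k = 44


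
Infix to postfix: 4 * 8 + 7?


Left to right (same or higher precedence on left)
Postfix: 4 8 * 7 +


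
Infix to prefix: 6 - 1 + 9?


left-to-right (same/higher precedence on left): tree is (+ (- 6 1) 9)
Prefix: + - 6 1 9


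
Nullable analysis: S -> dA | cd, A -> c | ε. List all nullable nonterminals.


A nonterminal is nullable iff some alternative derives ε (directly, or every symbol in it is nullable)
Nullable: {A}


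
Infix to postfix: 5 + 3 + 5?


Left to right (same or higher precedence on left)
Postfix: 5 3 + 5 +


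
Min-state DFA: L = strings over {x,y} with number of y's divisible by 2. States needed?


Track (count of y) mod 2: states 0..1, accept at 0
Minimal DFA: 2 states


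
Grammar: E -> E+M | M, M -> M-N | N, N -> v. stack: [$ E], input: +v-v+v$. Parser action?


shift '+' to continue E -> E+M
Action: shift


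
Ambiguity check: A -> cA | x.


right-linear, alternatives start with distinct terminals 'c' vs 'x': unique leftmost derivation
Unambiguous


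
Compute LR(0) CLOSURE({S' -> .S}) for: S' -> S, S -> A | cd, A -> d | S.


Start: S' -> .S
For each item with dot before a nonterminal B, add B -> .γ for every B-production
Closure: [S' -> .S, S -> .A, S -> .cd, A -> .d, A -> .S]


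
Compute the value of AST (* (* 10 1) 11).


Evaluate inner: (* 10 1) = 10
Evaluate root: (* 10 11) = 110
Result: 110


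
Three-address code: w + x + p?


Break into single-operator statements:
t1 = w + x
t2 = t1 + p


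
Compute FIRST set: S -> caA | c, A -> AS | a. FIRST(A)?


Per alternative of A: FIRST(AS) = {a}; FIRST(a) = {a}
FIRST(A) = {a}


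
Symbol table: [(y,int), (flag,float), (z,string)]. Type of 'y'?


Lookup 'y' → type int


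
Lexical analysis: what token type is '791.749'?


Pattern: digits with a decimal point
Type: FLOAT_LITERAL


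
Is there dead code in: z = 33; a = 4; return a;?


z is assigned but never read
Dead: 'z = 33'


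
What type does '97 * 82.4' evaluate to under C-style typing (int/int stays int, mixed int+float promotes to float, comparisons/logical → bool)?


Operand types: int * float
Rule: mixed int/float promotes to float; int/int stays int
Result type: float


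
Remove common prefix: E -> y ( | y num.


Common prefix: 'y'
Factored: E -> y E', E' -> ( | num


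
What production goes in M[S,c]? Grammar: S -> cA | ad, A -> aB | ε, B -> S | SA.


For [S, c]: 'c' ∈ FIRST(cA)
Entry: S -> cA


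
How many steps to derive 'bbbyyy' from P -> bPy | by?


Derivation: P => bPy => bbPyy => bbbyyy
Steps: 3


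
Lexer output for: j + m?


Scan left to right, longest-match per lexeme
Tokens: ID(j), OP(+), ID(m)


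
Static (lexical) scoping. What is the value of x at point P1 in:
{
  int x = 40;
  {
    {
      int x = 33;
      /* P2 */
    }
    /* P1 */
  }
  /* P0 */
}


P1's block does not declare x; resolves to the enclosing declaration at depth 0
x = 40


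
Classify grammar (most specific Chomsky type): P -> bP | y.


Right-linear: every RHS is a terminal or a terminal followed by one nonterminal
Classification: Type 3 (Regular)


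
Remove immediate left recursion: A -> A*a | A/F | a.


Left-recursive alternatives: A*a, A/F; non-recursive: a
Introduce A': A -> aA', A' -> *aA' | /FA' | ε


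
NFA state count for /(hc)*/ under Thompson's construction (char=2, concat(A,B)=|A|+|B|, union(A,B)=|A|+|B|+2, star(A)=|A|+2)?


Syntax tree has 2 char leaf(s), 0 union(s), 1 star(s)
chars contribute 2×2 = 4; each union adds +2; each star adds +2
Total: 4 + 0 + 2 = 6 states


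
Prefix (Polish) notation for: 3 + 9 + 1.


left-to-right (same/higher precedence on left): tree is (+ (+ 3 9) 1)
Prefix: + + 3 9 1


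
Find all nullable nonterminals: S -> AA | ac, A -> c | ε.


A nonterminal is nullable iff some alternative derives ε (directly, or every symbol in it is nullable)
Nullable: {A, S}


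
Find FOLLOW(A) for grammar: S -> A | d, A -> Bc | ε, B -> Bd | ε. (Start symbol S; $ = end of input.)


$ ∈ FOLLOW(S). For each A -> αBβ: add FIRST(β)\{ε} to FOLLOW(B); if β nullable, add FOLLOW(A).
FOLLOW(A) = {$}


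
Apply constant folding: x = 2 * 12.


2 * 12 = 24 at compile time
Optimized: x = 24


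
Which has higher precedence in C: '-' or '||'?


'-' is additive (level 9); '||' is logical OR (level 1)
Higher level binds tighter
'-' has higher precedence than '||'


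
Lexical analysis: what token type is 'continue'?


Pattern: reserved word
Type: KEYWORD


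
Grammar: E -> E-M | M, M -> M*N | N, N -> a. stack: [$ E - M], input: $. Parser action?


handle 'E-M' on top; lookahead ∈ FOLLOW(E) = {-, $}
Action: reduce (E -> E-M)


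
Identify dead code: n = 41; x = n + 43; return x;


n is read by x's definition; x is returned
No dead code


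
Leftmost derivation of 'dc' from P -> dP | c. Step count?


Derivation: P => dP => dc
Steps: 2


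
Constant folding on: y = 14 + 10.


14 + 10 = 24 at compile time
Optimized: y = 24


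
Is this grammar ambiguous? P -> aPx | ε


balanced a^n…x^n: each string has a unique parse
Unambiguous


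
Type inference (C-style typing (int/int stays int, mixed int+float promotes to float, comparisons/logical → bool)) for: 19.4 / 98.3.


Operand types: float / float
Rule: mixed int/float promotes to float; int/int stays int
Result type: float


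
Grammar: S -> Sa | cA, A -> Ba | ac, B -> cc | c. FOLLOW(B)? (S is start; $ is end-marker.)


$ ∈ FOLLOW(S). For each A -> αBβ: add FIRST(β)\{ε} to FOLLOW(B); if β nullable, add FOLLOW(A).
FOLLOW(B) = {a}


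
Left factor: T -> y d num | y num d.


Common prefix: 'y'
Factored: T -> y T', T' -> d num | num d


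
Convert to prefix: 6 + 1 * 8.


'*' binds tighter: tree is (+ 6 (* 1 8))
Prefix: + 6 * 1 8


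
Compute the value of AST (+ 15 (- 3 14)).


Evaluate inner: (- 3 14) = -11
Evaluate root: (+ 15 -11) = 4
Result: 4


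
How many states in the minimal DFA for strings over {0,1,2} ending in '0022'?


Track the longest suffix of input matching a prefix of '0022': 5 classes (prefixes of length 0..4)
Minimal DFA: 5 states


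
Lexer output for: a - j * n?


Scan left to right, longest-match per lexeme
Tokens: ID(a), OP(-), ID(j), OP(*), ID(n)


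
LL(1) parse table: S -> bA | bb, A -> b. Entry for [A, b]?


For [A, b]: 'b' ∈ FIRST(b)
Entry: A -> b


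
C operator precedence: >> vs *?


'*' is multiplicative (level 10); '>>' is shift (level 8)
Higher level binds tighter
'*' has higher precedence than '>>'


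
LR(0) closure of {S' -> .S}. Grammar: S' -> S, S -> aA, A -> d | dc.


Start: S' -> .S
For each item with dot before a nonterminal B, add B -> .γ for every B-production
Closure: [S' -> .S, S -> .aA]


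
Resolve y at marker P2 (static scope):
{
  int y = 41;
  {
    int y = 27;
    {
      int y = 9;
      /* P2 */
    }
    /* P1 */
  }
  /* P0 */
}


y declared in the same block as P2
y = 9


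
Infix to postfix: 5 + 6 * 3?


* has higher precedence, evaluate 6*3 first
Postfix: 5 6 3 * +


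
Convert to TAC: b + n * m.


Break into single-operator statements:
t1 = n * m
t2 = b + t1


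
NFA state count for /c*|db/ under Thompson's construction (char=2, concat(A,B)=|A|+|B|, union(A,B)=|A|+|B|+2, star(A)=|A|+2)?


Syntax tree has 3 char leaf(s), 1 union(s), 1 star(s)
chars contribute 3×2 = 6; each union adds +2; each star adds +2
Total: 6 + 2 + 2 = 10 states


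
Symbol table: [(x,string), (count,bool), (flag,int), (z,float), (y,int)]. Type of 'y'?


Lookup 'y' → type int


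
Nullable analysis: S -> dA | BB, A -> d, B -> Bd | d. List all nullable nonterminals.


A nonterminal is nullable iff some alternative derives ε (directly, or every symbol in it is nullable)
Nullable: {}


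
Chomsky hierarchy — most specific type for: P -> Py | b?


Left-linear: every RHS is a terminal or one nonterminal followed by a terminal
Classification: Type 3 (Regular)


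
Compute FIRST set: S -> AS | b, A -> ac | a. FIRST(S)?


Per alternative of S: FIRST(AS) = {a}; FIRST(b) = {b}
FIRST(S) = {a, b}


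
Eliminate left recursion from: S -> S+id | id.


Left-recursive alternatives: S+id; non-recursive: id
Introduce S': S -> idS', S' -> +idS' | ε


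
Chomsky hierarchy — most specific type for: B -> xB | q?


Right-linear: every RHS is a terminal or a terminal followed by one nonterminal
Classification: Type 3 (Regular)


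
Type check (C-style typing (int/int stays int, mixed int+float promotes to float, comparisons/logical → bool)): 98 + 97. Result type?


Operand types: int + int
Rule: mixed int/float promotes to float; int/int stays int
Result type: int


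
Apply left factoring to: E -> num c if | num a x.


Common prefix: 'num'
Factored: E -> num E', E' -> c if | a x


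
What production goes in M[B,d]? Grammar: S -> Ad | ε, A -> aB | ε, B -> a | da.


For [B, d]: 'd' ∈ FIRST(da)
Entry: B -> da


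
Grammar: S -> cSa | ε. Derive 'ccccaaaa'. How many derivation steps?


Derivation: S => cSa => ccSaa => cccSaaa => ccccSaaaa => ccccaaaa
Steps: 5


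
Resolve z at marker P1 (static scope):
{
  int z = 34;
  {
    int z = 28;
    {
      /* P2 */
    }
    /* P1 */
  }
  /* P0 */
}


z declared in the same block as P1
z = 28


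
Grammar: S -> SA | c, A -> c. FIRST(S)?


Per alternative of S: FIRST(SA) = {c}; FIRST(c) = {c}
FIRST(S) = {c}


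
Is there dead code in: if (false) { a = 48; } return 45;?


condition is constant false, so the whole block is unreachable
Dead: 'if (false) { a = 48; }'


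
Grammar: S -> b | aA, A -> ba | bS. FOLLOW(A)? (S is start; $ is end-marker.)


$ ∈ FOLLOW(S). For each A -> αBβ: add FIRST(β)\{ε} to FOLLOW(B); if β nullable, add FOLLOW(A).
FOLLOW(A) = {$}


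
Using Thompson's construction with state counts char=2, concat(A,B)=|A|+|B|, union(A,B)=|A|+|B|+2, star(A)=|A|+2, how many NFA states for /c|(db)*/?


Syntax tree has 3 char leaf(s), 1 union(s), 1 star(s)
chars contribute 3×2 = 6; each union adds +2; each star adds +2
Total: 6 + 2 + 2 = 10 states


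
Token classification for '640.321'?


Pattern: digits with a decimal point
Type: FLOAT_LITERAL


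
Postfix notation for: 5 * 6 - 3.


Left to right (same or higher precedence on left)
Postfix: 5 6 * 3 -


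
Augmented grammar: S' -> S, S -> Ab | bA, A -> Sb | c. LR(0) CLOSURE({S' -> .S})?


Start: S' -> .S
For each item with dot before a nonterminal B, add B -> .γ for every B-production
Closure: [S' -> .S, S -> .Ab, S -> .bA, A -> .Sb, A -> .c]


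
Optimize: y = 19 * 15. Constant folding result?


19 * 15 = 285 at compile time
Optimized: y = 285


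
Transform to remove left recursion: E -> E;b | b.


Left-recursive alternatives: E;b; non-recursive: b
Introduce E': E -> bE', E' -> ;bE' | ε


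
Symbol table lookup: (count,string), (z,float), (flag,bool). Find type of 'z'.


Lookup 'z' → type float


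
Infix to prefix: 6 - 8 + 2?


left-to-right (same/higher precedence on left): tree is (+ (- 6 8) 2)
Prefix: + - 6 8 2


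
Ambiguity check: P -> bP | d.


right-linear, alternatives start with distinct terminals 'b' vs 'd': unique leftmost derivation
Unambiguous


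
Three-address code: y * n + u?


Break into single-operator statements:
t1 = y * n
t2 = t1 + u


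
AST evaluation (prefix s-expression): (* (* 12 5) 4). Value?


Evaluate inner: (* 12 5) = 60
Evaluate root: (* 60 4) = 240
Result: 240


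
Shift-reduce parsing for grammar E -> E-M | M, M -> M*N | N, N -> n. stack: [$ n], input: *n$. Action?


'n' on top is the handle for N -> n
Action: reduce (N -> n)


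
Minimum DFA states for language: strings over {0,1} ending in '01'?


Track the longest suffix of input matching a prefix of '01': 3 classes (prefixes of length 0..2)
Minimal DFA: 3 states


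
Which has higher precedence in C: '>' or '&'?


'>' is relational (level 7); '&' is bitwise AND (level 5)
Higher level binds tighter
'>' has higher precedence than '&'


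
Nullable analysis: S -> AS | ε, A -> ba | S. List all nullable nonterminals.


A nonterminal is nullable iff some alternative derives ε (directly, or every symbol in it is nullable)
Nullable: {A, S}


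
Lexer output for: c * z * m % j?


Scan left to right, longest-match per lexeme
Tokens: ID(c), OP(*), ID(z), OP(*), ID(m), OP(%), ID(j)


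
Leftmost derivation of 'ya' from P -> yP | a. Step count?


Derivation: P => yP => ya
Steps: 2


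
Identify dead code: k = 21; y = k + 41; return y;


k is read by y's definition; y is returned
No dead code


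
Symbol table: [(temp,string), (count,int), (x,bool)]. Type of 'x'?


Lookup 'x' → type bool


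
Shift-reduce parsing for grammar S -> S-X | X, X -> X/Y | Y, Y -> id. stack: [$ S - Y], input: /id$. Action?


'Y' (not preceded by X/) is the handle for X -> Y
Action: reduce (X -> Y)


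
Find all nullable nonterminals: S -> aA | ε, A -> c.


A nonterminal is nullable iff some alternative derives ε (directly, or every symbol in it is nullable)
Nullable: {S}


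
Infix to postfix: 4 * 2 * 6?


Left to right (same or higher precedence on left)
Postfix: 4 2 * 6 *


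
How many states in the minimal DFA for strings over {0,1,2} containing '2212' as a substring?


KMP-style automaton: 4 progress states + 1 absorbing accept = 5
Minimal DFA: 5 states


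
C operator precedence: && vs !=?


'!=' is equality (level 6); '&&' is logical AND (level 2)
Higher level binds tighter
'!=' has higher precedence than '&&'


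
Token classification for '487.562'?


Pattern: digits with a decimal point
Type: FLOAT_LITERAL


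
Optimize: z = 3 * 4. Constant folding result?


3 * 4 = 12 at compile time
Optimized: z = 12


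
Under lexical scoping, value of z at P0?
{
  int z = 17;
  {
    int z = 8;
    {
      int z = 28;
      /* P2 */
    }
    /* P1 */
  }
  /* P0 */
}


z declared in the same block as P0
z = 17


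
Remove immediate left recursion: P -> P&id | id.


Left-recursive alternatives: P&id; non-recursive: id
Introduce P': P -> idP', P' -> &idP' | ε


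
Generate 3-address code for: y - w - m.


Break into single-operator statements:
t1 = y - w
t2 = t1 - m


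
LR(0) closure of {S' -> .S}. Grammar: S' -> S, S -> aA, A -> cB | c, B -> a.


Start: S' -> .S
For each item with dot before a nonterminal B, add B -> .γ for every B-production
Closure: [S' -> .S, S -> .aA]


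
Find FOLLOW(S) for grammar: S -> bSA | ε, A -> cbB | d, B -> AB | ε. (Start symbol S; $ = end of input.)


$ ∈ FOLLOW(S). For each A -> αBβ: add FIRST(β)\{ε} to FOLLOW(B); if β nullable, add FOLLOW(A).
FOLLOW(S) = {$, c, d}


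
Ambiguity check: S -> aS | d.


right-linear, alternatives start with distinct terminals 'a' vs 'd': unique leftmost derivation
Unambiguous


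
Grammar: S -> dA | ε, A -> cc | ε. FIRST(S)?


Per alternative of S: FIRST(dA) = {d}; FIRST(ε) = {ε}
FIRST(S) = {d, ε}


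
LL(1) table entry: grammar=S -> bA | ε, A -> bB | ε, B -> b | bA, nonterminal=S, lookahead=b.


For [S, b]: 'b' ∈ FIRST(bA)
Entry: S -> bA


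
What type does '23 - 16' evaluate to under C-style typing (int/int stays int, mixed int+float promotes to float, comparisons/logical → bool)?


Operand types: int - int
Rule: mixed int/float promotes to float; int/int stays int
Result type: int


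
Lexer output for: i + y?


Scan left to right, longest-match per lexeme
Tokens: ID(i), OP(+), ID(y)


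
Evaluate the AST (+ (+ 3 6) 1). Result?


Evaluate inner: (+ 3 6) = 9
Evaluate root: (+ 9 1) = 10
Result: 10


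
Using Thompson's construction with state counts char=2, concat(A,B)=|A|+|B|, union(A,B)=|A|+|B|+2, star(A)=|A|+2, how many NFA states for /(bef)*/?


Syntax tree has 3 char leaf(s), 0 union(s), 1 star(s)
chars contribute 3×2 = 6; each union adds +2; each star adds +2
Total: 6 + 0 + 2 = 8 states


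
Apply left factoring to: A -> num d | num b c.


Common prefix: 'num'
Factored: A -> num A', A' -> d | b c


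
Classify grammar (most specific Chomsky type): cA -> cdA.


LHS has context (more than one symbol) and |LHS| ≤ |RHS|
Classification: Type 1 (Context-Sensitive)


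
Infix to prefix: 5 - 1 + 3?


left-to-right (same/higher precedence on left): tree is (+ (- 5 1) 3)
Prefix: + - 5 1 3


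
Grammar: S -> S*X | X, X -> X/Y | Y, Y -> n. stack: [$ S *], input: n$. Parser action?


no handle ('S*' is not any RHS); shift 'n'
Action: shift


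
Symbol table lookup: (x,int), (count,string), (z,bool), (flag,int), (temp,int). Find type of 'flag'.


Lookup 'flag' → type int


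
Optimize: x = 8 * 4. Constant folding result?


8 * 4 = 32 at compile time
Optimized: x = 32


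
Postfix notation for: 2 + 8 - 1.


Left to right (same or higher precedence on left)
Postfix: 2 8 + 1 -


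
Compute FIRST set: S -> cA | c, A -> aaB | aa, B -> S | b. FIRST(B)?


Per alternative of B: FIRST(S) = {c}; FIRST(b) = {b}
FIRST(B) = {b, c}


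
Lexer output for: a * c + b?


Scan left to right, longest-match per lexeme
Tokens: ID(a), OP(*), ID(c), OP(+), ID(b)


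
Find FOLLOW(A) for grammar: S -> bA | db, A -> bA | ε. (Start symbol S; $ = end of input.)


$ ∈ FOLLOW(S). For each A -> αBβ: add FIRST(β)\{ε} to FOLLOW(B); if β nullable, add FOLLOW(A).
FOLLOW(A) = {$}


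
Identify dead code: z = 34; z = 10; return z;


first assignment to z is overwritten before any read
Dead: 'z = 34'


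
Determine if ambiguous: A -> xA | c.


right-linear, alternatives start with distinct terminals 'x' vs 'c': unique leftmost derivation
Unambiguous


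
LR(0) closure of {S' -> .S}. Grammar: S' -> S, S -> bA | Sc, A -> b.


Start: S' -> .S
For each item with dot before a nonterminal B, add B -> .γ for every B-production
Closure: [S' -> .S, S -> .bA, S -> .Sc]


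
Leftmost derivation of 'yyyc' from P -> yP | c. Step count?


Derivation: P => yP => yyP => yyyP => yyyc
Steps: 4


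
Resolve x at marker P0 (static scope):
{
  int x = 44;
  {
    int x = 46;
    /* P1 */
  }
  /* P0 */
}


x declared in the same block as P0
x = 44


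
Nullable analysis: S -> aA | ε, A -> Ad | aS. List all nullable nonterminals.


A nonterminal is nullable iff some alternative derives ε (directly, or every symbol in it is nullable)
Nullable: {S}


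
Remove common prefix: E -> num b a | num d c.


Common prefix: 'num'
Factored: E -> num E', E' -> b a | d c


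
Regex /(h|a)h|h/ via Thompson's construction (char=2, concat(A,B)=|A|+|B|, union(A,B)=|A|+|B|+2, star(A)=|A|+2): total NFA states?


Syntax tree has 4 char leaf(s), 2 union(s), 0 star(s)
chars contribute 4×2 = 8; each union adds +2; each star adds +2
Total: 8 + 4 + 0 = 12 states


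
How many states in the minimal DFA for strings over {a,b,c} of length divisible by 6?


Track length mod 6: states 0..5, accept at 0
Minimal DFA: 6 states


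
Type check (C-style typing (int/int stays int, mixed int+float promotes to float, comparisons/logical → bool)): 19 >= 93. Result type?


Operand types: int >= int
Rule: comparison yields bool
Result type: bool


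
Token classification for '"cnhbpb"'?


Pattern: double-quoted sequence
Type: STRING_LITERAL


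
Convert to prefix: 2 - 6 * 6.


'*' binds tighter: tree is (- 2 (* 6 6))
Prefix: - 2 * 6 6


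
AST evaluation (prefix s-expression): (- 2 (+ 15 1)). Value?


Evaluate inner: (+ 15 1) = 16
Evaluate root: (- 2 16) = -14
Result: -14


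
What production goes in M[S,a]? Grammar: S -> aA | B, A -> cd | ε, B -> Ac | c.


For [S, a]: 'a' ∈ FIRST(aA)
Entry: S -> aA


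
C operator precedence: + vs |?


'+' is additive (level 9); '|' is bitwise OR (level 3)
Higher level binds tighter
'+' has higher precedence than '|'


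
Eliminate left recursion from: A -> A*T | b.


Left-recursive alternatives: A*T; non-recursive: b
Introduce A': A -> bA', A' -> *TA' | ε


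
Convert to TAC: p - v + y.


Break into single-operator statements:
t1 = p - v
t2 = t1 + y


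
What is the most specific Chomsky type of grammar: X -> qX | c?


Right-linear: every RHS is a terminal or a terminal followed by one nonterminal
Classification: Type 3 (Regular)


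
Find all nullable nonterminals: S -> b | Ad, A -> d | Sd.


A nonterminal is nullable iff some alternative derives ε (directly, or every symbol in it is nullable)
Nullable: {}


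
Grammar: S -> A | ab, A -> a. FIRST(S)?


Per alternative of S: FIRST(A) = {a}; FIRST(ab) = {a}
FIRST(S) = {a}


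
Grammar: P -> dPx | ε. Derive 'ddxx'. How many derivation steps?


Derivation: P => dPx => ddPxx => ddxx
Steps: 3


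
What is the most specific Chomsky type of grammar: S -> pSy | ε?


Single nonterminal LHS, but p^n y^n is not regular
Classification: Type 2 (Context-Free)


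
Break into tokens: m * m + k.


Scan left to right, longest-match per lexeme
Tokens: ID(m), OP(*), ID(m), OP(+), ID(k)


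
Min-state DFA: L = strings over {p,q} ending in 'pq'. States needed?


Track the longest suffix of input matching a prefix of 'pq': 3 classes (prefixes of length 0..2)
Minimal DFA: 3 states


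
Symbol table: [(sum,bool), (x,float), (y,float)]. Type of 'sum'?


Lookup 'sum' → type bool


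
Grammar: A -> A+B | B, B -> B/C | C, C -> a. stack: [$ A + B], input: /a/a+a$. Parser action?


'/' can extend B; shift to build B -> B/C
Action: shift


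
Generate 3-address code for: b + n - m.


Break into single-operator statements:
t1 = b + n
t2 = t1 - m


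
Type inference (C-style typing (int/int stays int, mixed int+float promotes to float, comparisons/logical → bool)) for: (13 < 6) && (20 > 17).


Operand types: bool && bool
Rule: logical operators take bool operands and yield bool
Result type: bool


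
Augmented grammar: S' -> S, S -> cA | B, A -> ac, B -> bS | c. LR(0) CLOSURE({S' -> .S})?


Start: S' -> .S
For each item with dot before a nonterminal B, add B -> .γ for every B-production
Closure: [S' -> .S, S -> .cA, S -> .B, B -> .bS, B -> .c]


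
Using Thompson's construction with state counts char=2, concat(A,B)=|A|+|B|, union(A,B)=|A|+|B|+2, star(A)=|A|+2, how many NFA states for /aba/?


Syntax tree has 3 char leaf(s), 0 union(s), 0 star(s)
chars contribute 3×2 = 6; each union adds +2; each star adds +2
Total: 6 + 0 + 0 = 6 states


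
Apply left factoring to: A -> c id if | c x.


Common prefix: 'c'
Factored: A -> c A', A' -> id if | x


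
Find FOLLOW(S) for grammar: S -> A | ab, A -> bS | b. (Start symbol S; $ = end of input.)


$ ∈ FOLLOW(S). For each A -> αBβ: add FIRST(β)\{ε} to FOLLOW(B); if β nullable, add FOLLOW(A).
FOLLOW(S) = {$}


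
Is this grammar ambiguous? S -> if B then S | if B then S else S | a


dangling else: 'if B then if B then a else a' parses two ways
Ambiguous


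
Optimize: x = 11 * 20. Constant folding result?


11 * 20 = 220 at compile time
Optimized: x = 220


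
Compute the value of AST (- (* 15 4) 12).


Evaluate inner: (* 15 4) = 60
Evaluate root: (- 60 12) = 48
Result: 48


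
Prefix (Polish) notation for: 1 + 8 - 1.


left-to-right (same/higher precedence on left): tree is (- (+ 1 8) 1)
Prefix: - + 1 8 1


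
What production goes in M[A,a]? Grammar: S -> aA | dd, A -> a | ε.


For [A, a]: 'a' ∈ FIRST(a)
Entry: A -> a


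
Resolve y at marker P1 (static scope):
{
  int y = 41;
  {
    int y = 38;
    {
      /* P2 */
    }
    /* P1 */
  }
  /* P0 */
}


y declared in the same block as P1
y = 38


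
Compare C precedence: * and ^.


'*' is multiplicative (level 10); '^' is bitwise XOR (level 4)
Higher level binds tighter
'*' has higher precedence than '^'


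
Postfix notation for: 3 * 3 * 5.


Left to right (same or higher precedence on left)
Postfix: 3 3 * 5 *


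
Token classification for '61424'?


Pattern: digits only
Type: INTEGER_LITERAL


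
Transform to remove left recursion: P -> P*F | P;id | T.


Left-recursive alternatives: P*F, P;id; non-recursive: T
Introduce P': P -> TP', P' -> *FP' | ;idP' | ε


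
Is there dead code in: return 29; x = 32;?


statement follows a return and is unreachable
Dead: 'x = 32'


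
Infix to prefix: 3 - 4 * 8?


'*' binds tighter: tree is (- 3 (* 4 8))
Prefix: - 3 * 4 8


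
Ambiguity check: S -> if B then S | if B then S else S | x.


dangling else: 'if B then if B then x else x' parses two ways
Ambiguous


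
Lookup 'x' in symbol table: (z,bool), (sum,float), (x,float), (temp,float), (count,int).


Lookup 'x' → type float


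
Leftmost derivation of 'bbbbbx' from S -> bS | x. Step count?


Derivation: S => bS => bbS => bbbS => bbbbS => bbbbbS => bbbbbx
Steps: 6


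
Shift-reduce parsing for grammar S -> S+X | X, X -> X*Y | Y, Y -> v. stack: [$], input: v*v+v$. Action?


no handle on stack; shift 'v'
Action: shift


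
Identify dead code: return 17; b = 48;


statement follows a return and is unreachable
Dead: 'b = 48'


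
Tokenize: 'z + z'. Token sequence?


Scan left to right, longest-match per lexeme
Tokens: ID(z), OP(+), ID(z)


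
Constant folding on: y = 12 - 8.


12 - 8 = 4 at compile time
Optimized: y = 4


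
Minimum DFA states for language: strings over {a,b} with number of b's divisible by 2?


Track (count of b) mod 2: states 0..1, accept at 0
Minimal DFA: 2 states


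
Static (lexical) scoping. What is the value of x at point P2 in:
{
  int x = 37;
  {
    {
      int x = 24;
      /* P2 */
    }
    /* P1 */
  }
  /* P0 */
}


x declared in the same block as P2
x = 24


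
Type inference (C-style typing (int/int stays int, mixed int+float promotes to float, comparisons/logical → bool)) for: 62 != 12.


Operand types: int != int
Rule: comparison yields bool
Result type: bool


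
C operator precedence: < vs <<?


'<<' is shift (level 8); '<' is relational (level 7)
Higher level binds tighter
'<<' has higher precedence than '<'


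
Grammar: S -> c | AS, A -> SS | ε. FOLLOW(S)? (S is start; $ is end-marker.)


$ ∈ FOLLOW(S). For each A -> αBβ: add FIRST(β)\{ε} to FOLLOW(B); if β nullable, add FOLLOW(A).
FOLLOW(S) = {$, c}


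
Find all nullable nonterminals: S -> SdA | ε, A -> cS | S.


A nonterminal is nullable iff some alternative derives ε (directly, or every symbol in it is nullable)
Nullable: {A, S}


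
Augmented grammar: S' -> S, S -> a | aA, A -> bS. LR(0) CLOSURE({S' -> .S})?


Start: S' -> .S
For each item with dot before a nonterminal B, add B -> .γ for every B-production
Closure: [S' -> .S, S -> .a, S -> .aA]


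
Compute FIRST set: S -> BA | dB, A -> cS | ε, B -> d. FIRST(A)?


Per alternative of A: FIRST(cS) = {c}; FIRST(ε) = {ε}
FIRST(A) = {c, ε}


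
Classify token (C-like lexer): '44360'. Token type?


Pattern: digits only
Type: INTEGER_LITERAL


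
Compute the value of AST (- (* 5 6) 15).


Evaluate inner: (* 5 6) = 30
Evaluate root: (- 30 15) = 15
Result: 15


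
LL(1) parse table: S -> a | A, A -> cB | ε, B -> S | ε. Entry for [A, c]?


For [A, c]: 'c' ∈ FIRST(cB)
Entry: A -> cB


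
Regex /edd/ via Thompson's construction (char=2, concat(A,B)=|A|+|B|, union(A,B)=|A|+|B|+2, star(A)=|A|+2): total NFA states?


Syntax tree has 3 char leaf(s), 0 union(s), 0 star(s)
chars contribute 3×2 = 6; each union adds +2; each star adds +2
Total: 6 + 0 + 0 = 6 states


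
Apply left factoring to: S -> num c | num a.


Common prefix: 'num'
Factored: S -> num S', S' -> c | a


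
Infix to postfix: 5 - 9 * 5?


* has higher precedence, evaluate 9*5 first
Postfix: 5 9 5 * -


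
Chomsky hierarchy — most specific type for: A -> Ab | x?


Left-linear: every RHS is a terminal or one nonterminal followed by a terminal
Classification: Type 3 (Regular)


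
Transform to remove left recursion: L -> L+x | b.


Left-recursive alternatives: L+x; non-recursive: b
Introduce L': L -> bL', L' -> +xL' | ε


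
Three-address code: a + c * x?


Break into single-operator statements:
t1 = c * x
t2 = a + t1


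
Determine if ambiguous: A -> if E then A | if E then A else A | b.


dangling else: 'if E then if E then b else b' parses two ways
Ambiguous


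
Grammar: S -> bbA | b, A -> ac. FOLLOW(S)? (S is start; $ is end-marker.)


$ ∈ FOLLOW(S). For each A -> αBβ: add FIRST(β)\{ε} to FOLLOW(B); if β nullable, add FOLLOW(A).
FOLLOW(S) = {$}


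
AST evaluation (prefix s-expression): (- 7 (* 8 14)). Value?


Evaluate inner: (* 8 14) = 112
Evaluate root: (- 7 112) = -105
Result: -105


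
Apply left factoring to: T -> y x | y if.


Common prefix: 'y'
Factored: T -> y T', T' -> x | if


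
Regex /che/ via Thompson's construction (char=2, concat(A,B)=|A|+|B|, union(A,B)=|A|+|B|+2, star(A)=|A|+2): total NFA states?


Syntax tree has 3 char leaf(s), 0 union(s), 0 star(s)
chars contribute 3×2 = 6; each union adds +2; each star adds +2
Total: 6 + 0 + 0 = 6 states


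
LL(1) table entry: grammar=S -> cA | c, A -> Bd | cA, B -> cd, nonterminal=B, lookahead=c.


For [B, c]: 'c' ∈ FIRST(cd)
Entry: B -> cd


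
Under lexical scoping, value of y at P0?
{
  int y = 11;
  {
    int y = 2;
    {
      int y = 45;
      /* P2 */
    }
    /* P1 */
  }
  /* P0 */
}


y declared in the same block as P0
y = 11


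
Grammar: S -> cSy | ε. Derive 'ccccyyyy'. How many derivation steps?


Derivation: S => cSy => ccSyy => cccSyyy => ccccSyyyy => ccccyyyy
Steps: 5


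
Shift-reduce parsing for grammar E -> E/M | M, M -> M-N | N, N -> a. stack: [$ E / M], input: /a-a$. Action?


handle 'E/M' on top; lookahead ∈ FOLLOW(E) = {/, $}
Action: reduce (E -> E/M)


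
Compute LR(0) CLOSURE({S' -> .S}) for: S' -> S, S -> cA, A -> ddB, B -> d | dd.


Start: S' -> .S
For each item with dot before a nonterminal B, add B -> .γ for every B-production
Closure: [S' -> .S, S -> .cA]


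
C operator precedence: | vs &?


'&' is bitwise AND (level 5); '|' is bitwise OR (level 3)
Higher level binds tighter
'&' has higher precedence than '|'


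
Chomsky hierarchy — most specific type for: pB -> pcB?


LHS has context (more than one symbol) and |LHS| ≤ |RHS|
Classification: Type 1 (Context-Sensitive)


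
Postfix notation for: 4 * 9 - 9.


Left to right (same or higher precedence on left)
Postfix: 4 9 * 9 -


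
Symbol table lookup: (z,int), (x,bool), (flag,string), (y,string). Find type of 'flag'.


Lookup 'flag' → type string


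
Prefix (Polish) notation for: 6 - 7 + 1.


left-to-right (same/higher precedence on left): tree is (+ (- 6 7) 1)
Prefix: + - 6 7 1


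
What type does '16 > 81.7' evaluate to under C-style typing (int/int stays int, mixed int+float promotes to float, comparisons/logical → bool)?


Operand types: int > float
Rule: comparison yields bool
Result type: bool


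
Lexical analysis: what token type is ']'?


Pattern: delimiter/punctuation
Type: PUNCTUATION


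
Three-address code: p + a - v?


Break into single-operator statements:
t1 = p + a
t2 = t1 - v


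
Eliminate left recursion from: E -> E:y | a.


Left-recursive alternatives: E:y; non-recursive: a
Introduce E': E -> aE', E' -> :yE' | ε


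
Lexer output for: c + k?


Scan left to right, longest-match per lexeme
Tokens: ID(c), OP(+), ID(k)


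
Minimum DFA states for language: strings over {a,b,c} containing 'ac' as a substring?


KMP-style automaton: 2 progress states + 1 absorbing accept = 3
Minimal DFA: 3 states


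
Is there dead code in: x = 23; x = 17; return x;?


first assignment to x is overwritten before any read
Dead: 'x = 23'


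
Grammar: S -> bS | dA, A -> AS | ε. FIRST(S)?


Per alternative of S: FIRST(bS) = {b}; FIRST(dA) = {d}
FIRST(S) = {b, d}


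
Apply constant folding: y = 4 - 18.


4 - 18 = -14 at compile time
Optimized: y = -14


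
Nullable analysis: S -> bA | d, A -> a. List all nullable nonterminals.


A nonterminal is nullable iff some alternative derives ε (directly, or every symbol in it is nullable)
Nullable: {}


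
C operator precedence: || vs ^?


'^' is bitwise XOR (level 4); '||' is logical OR (level 1)
Higher level binds tighter
'^' has higher precedence than '||'


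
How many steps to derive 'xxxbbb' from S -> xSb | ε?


Derivation: S => xSb => xxSbb => xxxSbbb => xxxbbb
Steps: 4


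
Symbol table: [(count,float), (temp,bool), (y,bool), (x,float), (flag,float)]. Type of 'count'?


Lookup 'count' → type float


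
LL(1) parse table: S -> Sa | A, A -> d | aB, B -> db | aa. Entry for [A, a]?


For [A, a]: 'a' ∈ FIRST(aB)
Entry: A -> aB
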